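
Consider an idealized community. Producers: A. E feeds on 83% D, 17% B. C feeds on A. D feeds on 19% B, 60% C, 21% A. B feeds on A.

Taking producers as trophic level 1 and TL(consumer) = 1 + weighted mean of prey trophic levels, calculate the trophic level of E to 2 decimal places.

3.66

B: 1 + 1 = 2
C: 1 + 1 = 2
D: 1 + (0.19×2 + 0.6×2 + 0.21×1) = 2.79
E: 1 + (0.83×2.79 + 0.17×2) = 3.6557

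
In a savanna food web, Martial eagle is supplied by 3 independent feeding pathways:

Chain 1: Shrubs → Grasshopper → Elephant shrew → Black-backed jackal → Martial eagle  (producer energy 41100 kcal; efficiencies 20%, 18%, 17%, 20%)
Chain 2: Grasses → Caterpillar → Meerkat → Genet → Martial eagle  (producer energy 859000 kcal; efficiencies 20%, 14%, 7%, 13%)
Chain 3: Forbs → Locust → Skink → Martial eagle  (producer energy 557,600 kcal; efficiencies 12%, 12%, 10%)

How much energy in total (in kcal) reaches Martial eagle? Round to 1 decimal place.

Chain 1: 41100 × 0.2 × 0.18 × 0.17 × 0.2 = 50.3064 kcal
Chain 2: 859000 × 0.2 × 0.14 × 0.07 × 0.13 = 218.8732 kcal
Chain 3: 557600 × 0.12 × 0.12 × 0.1 = 802.944 kcal
Total at Martial eagle: 50.3064 + 218.8732 + 802.944 = 1072.1236 kcal

1072.1 kcal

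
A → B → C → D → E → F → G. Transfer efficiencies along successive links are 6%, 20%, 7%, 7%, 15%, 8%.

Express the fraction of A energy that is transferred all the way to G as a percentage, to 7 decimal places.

Product of link efficiencies: 0.06 × 0.2 × 0.07 × 0.07 × 0.15 × 0.08 = 0.0000007056
As a percentage: 0.0000007056 × 100 = 0.0000706%

0.0000706%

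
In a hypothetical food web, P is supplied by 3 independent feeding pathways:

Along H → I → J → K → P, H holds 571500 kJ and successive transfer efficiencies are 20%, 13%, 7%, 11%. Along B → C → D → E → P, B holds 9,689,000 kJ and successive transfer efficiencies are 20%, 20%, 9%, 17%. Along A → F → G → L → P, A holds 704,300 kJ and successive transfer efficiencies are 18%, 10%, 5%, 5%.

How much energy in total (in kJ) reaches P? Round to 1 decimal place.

6075.8 kJ

Via H: 571500 × 0.2 × 0.13 × 0.07 × 0.11 = 114.4143 kJ
Via B: 9689000 × 0.2 × 0.2 × 0.09 × 0.17 = 5929.668 kJ
Via A: 704300 × 0.18 × 0.1 × 0.05 × 0.05 = 31.6935 kJ
Total at P: 114.4143 + 5929.668 + 31.6935 = 6075.7758 kJ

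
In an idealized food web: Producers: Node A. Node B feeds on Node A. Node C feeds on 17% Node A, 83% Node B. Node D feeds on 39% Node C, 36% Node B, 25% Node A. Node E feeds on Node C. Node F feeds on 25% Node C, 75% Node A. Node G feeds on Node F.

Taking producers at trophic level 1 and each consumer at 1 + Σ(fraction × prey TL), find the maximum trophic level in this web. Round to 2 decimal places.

3.83

Node B: 1 + 1 = 2
Node C: 1 + (0.17×1 + 0.83×2) = 2.83
Node D: 1 + (0.39×2.83 + 0.36×2 + 0.25×1) = 3.0737
Node E: 1 + 2.83 = 3.83
Node F: 1 + (0.25×2.83 + 0.75×1) = 2.4575
Node G: 1 + 2.4575 = 3.4575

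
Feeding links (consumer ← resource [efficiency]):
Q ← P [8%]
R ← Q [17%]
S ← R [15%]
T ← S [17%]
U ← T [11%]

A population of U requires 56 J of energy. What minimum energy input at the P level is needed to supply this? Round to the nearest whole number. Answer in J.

Cumulative transfer efficiency: 0.08 × 0.17 × 0.15 × 0.17 × 0.11 = 0.000038148
P energy = 56 / 0.000038148 = 1467967 J

1467967 J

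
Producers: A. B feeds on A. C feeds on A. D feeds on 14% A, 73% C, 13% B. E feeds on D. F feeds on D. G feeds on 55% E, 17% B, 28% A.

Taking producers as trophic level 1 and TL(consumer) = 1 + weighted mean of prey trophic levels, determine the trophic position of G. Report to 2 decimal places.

B: 1 + 1 = 2
C: 1 + 1 = 2
D: 1 + (0.14×1 + 0.73×2 + 0.13×2) = 2.86
E: 1 + 2.86 = 3.86
F: 1 + 2.86 = 3.86
G: 1 + (0.55×3.86 + 0.17×2 + 0.28×1) = 3.743

3.74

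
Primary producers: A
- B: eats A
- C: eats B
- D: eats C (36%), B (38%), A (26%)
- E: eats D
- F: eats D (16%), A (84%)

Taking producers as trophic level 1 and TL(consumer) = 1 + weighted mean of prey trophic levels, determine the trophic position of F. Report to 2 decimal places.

2.34

B: 1 + 1 = 2
C: 1 + 2 = 3
D: 1 + (0.36×3 + 0.38×2 + 0.26×1) = 3.1
E: 1 + 3.1 = 4.1
F: 1 + (0.16×3.1 + 0.84×1) = 2.336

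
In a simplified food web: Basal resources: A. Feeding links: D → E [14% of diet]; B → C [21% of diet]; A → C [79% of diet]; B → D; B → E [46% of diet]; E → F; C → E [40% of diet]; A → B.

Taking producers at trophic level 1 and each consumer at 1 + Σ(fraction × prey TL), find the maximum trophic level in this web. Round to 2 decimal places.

B: 1 + 1 = 2
C: 1 + (0.21×2 + 0.79×1) = 2.21
D: 1 + 2 = 3
E: 1 + (0.4×2.21 + 0.14×3 + 0.46×2) = 3.224
F: 1 + 3.224 = 4.224

4.22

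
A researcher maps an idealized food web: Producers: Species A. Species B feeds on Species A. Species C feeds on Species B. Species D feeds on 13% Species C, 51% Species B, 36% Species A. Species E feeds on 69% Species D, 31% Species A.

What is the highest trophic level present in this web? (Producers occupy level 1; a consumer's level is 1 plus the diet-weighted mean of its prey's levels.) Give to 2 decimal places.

Species B: 1 + 1 = 2
Species C: 1 + 2 = 3
Species D: 1 + (0.13×3 + 0.51×2 + 0.36×1) = 2.77
Species E: 1 + (0.69×2.77 + 0.31×1) = 3.2213

3.22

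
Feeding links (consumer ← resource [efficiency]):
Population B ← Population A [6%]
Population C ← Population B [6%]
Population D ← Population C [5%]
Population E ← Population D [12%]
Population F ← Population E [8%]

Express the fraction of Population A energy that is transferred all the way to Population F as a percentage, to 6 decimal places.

Product of link efficiencies: 0.06 × 0.06 × 0.05 × 0.12 × 0.08 = 0.000001728
As a percentage: 0.000001728 × 100 = 0.000173%

0.000173%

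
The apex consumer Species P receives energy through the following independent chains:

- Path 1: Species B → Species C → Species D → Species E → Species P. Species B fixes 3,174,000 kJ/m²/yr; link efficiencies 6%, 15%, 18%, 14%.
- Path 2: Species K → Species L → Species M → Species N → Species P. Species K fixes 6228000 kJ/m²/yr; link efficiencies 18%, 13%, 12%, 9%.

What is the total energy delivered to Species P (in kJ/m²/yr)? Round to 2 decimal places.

Path 1: 3174000 × 0.06 × 0.15 × 0.18 × 0.14 = 719.8632 kJ/m²/yr
Path 2: 6228000 × 0.18 × 0.13 × 0.12 × 0.09 = 1573.94016 kJ/m²/yr
Total at Species P: 719.8632 + 1573.94016 = 2293.80336 kJ/m²/yr

2293.80 kJ/m²/yr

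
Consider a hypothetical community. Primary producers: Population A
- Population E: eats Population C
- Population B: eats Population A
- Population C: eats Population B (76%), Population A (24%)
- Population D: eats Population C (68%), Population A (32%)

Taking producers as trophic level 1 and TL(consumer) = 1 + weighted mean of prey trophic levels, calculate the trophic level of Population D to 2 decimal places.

Population B: 1 + 1 = 2
Population C: 1 + (0.76×2 + 0.24×1) = 2.76
Population D: 1 + (0.68×2.76 + 0.32×1) = 3.1968
Population E: 1 + 2.76 = 3.76

3.20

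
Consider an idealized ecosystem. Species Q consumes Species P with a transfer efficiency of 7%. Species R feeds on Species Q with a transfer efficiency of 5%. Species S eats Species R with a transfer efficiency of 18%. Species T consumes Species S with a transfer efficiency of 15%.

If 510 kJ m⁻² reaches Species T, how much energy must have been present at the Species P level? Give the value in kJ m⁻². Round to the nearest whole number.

Cumulative transfer efficiency: 0.07 × 0.05 × 0.18 × 0.15 = 0.0000945
Species P energy = 510 / 0.0000945 = 5396825 kJ m⁻²

5396825 kJ m⁻²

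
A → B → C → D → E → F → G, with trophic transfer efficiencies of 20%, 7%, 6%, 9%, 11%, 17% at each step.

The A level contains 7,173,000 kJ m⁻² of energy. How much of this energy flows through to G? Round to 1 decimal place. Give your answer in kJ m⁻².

B: 7173000 × 0.2 = 1434600 kJ m⁻²
C: 1434600 × 0.07 = 100422 kJ m⁻²
D: 100422 × 0.06 = 6025.32 kJ m⁻²
E: 6025.32 × 0.09 = 542.2788 kJ m⁻²
F: 542.2788 × 0.11 = 59.650668 kJ m⁻²
G: 59.650668 × 0.17 = 10.14061356 kJ m⁻²

10.1 kJ m⁻²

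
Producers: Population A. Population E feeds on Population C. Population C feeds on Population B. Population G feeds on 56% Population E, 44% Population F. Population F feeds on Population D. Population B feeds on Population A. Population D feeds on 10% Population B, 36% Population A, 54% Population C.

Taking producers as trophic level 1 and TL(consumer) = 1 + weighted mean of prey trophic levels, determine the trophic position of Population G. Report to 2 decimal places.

Population B: 1 + 1 = 2
Population C: 1 + 2 = 3
Population D: 1 + (0.1×2 + 0.36×1 + 0.54×3) = 3.18
Population E: 1 + 3 = 4
Population F: 1 + 3.18 = 4.18
Population G: 1 + (0.56×4 + 0.44×4.18) = 5.0792

5.08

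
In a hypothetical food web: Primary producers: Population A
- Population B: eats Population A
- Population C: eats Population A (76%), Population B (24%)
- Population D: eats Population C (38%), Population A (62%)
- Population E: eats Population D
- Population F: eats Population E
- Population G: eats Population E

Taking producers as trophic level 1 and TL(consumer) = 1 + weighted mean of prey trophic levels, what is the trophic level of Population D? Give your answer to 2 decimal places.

2.47

Population B: 1 + 1 = 2
Population C: 1 + (0.76×1 + 0.24×2) = 2.24
Population D: 1 + (0.38×2.24 + 0.62×1) = 2.4712
Population E: 1 + 2.4712 = 3.4712
Population F: 1 + 3.4712 = 4.4712
Population G: 1 + 3.4712 = 4.4712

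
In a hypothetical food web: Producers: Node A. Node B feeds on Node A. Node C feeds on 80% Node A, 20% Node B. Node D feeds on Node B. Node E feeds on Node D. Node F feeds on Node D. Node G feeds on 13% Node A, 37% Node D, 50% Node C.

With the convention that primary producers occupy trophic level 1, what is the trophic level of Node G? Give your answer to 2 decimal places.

3.34

Node B: 1 + 1 = 2
Node C: 1 + (0.8×1 + 0.2×2) = 2.2
Node D: 1 + 2 = 3
Node E: 1 + 3 = 4
Node F: 1 + 3 = 4
Node G: 1 + (0.13×1 + 0.37×3 + 0.5×2.2) = 3.34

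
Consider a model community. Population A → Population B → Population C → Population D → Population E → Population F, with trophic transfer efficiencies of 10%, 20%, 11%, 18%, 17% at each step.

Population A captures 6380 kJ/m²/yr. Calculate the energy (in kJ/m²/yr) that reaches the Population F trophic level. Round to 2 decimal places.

0.43 kJ/m²/yr

Population B: 6380 × 0.1 = 638 kJ/m²/yr
Population C: 638 × 0.2 = 127.6 kJ/m²/yr
Population D: 127.6 × 0.11 = 14.036 kJ/m²/yr
Population E: 14.036 × 0.18 = 2.52648 kJ/m²/yr
Population F: 2.52648 × 0.17 = 0.4295016 kJ/m²/yr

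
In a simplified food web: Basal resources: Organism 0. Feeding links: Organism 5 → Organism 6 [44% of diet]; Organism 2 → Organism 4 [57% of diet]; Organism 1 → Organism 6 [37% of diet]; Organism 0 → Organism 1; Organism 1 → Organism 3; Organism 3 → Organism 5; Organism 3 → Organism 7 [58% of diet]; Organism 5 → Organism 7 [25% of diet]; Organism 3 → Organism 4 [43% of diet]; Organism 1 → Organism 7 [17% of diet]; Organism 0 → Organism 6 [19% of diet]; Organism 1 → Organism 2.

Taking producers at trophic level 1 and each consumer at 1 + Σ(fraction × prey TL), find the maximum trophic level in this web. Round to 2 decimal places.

4.08

Organism 1: 1 + 1 = 2
Organism 2: 1 + 2 = 3
Organism 3: 1 + 2 = 3
Organism 4: 1 + (0.57×3 + 0.43×3) = 4
Organism 5: 1 + 3 = 4
Organism 6: 1 + (0.19×1 + 0.37×2 + 0.44×4) = 3.69
Organism 7: 1 + (0.58×3 + 0.17×2 + 0.25×4) = 4.08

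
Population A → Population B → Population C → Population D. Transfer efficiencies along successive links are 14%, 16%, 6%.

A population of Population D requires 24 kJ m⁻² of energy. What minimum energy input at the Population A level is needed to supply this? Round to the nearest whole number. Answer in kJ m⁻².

17857 kJ m⁻²

Cumulative transfer efficiency: 0.14 × 0.16 × 0.06 = 0.001344
Population A energy = 24 / 0.001344 = 17857 kJ m⁻²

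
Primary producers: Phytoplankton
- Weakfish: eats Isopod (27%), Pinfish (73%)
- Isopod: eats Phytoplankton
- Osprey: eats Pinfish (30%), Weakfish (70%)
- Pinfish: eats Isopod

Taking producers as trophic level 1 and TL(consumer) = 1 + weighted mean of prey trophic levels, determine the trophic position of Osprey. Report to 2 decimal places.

Isopod: 1 + 1 = 2
Pinfish: 1 + 2 = 3
Weakfish: 1 + (0.27×2 + 0.73×3) = 3.73
Osprey: 1 + (0.3×3 + 0.7×3.73) = 4.511

4.51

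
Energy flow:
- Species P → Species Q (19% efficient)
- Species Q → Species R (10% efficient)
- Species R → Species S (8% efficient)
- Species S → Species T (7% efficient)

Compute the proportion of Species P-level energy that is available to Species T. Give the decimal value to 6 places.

Product of link efficiencies: 0.19 × 0.1 × 0.08 × 0.07 = 0.0001064

0.000106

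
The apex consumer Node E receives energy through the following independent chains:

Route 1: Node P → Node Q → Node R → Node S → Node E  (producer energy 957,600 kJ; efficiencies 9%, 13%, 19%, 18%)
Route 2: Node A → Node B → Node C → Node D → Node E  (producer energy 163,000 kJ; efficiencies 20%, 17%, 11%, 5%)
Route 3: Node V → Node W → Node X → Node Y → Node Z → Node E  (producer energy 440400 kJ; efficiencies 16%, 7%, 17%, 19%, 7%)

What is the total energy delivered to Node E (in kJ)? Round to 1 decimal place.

424.8 kJ

Route 1: 957600 × 0.09 × 0.13 × 0.19 × 0.18 = 383.174064 kJ
Route 2: 163000 × 0.2 × 0.17 × 0.11 × 0.05 = 30.481 kJ
Route 3: 440400 × 0.16 × 0.07 × 0.17 × 0.19 × 0.07 = 11.15233728 kJ
Total at Node E: 383.174064 + 30.481 + 11.15233728 = 424.80740128 kJ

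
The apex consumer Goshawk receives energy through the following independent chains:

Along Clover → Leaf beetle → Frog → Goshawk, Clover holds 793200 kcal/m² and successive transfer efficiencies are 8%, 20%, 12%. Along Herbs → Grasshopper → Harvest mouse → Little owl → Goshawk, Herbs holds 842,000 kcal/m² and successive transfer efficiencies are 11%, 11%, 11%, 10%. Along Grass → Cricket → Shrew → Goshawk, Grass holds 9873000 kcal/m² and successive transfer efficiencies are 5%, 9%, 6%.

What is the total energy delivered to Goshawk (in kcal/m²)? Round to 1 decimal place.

Via Clover: 793200 × 0.08 × 0.2 × 0.12 = 1522.944 kcal/m²
Via Herbs: 842000 × 0.11 × 0.11 × 0.11 × 0.1 = 112.0702 kcal/m²
Via Grass: 9873000 × 0.05 × 0.09 × 0.06 = 2665.71 kcal/m²
Total at Goshawk: 1522.944 + 112.0702 + 2665.71 = 4300.7242 kcal/m²

4300.7 kcal/m²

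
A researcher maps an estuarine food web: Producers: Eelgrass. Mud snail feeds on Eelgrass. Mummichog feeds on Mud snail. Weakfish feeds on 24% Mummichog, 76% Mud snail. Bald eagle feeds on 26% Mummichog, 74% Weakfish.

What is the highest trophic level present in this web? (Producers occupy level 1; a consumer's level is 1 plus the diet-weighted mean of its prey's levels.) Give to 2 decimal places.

4.18

Mud snail: 1 + 1 = 2
Mummichog: 1 + 2 = 3
Weakfish: 1 + (0.24×3 + 0.76×2) = 3.24
Bald eagle: 1 + (0.26×3 + 0.74×3.24) = 4.1776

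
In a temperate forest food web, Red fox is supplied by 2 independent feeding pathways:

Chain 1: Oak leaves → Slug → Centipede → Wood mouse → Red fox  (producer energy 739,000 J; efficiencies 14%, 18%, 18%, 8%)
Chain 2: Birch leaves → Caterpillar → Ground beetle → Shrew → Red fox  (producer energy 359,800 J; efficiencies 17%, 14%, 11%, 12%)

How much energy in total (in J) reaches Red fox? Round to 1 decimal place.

Chain 1: 739000 × 0.14 × 0.18 × 0.18 × 0.08 = 268.16832 J
Chain 2: 359800 × 0.17 × 0.14 × 0.11 × 0.12 = 113.034768 J
Total at Red fox: 268.16832 + 113.034768 = 381.203088 J

381.2 J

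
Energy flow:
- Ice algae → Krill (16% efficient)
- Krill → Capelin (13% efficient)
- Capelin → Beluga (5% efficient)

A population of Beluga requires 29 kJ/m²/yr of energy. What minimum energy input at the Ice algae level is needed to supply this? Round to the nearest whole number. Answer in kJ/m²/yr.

Cumulative transfer efficiency: 0.16 × 0.13 × 0.05 = 0.00104
Ice algae energy = 29 / 0.00104 = 27885 kJ/m²/yr

27885 kJ/m²/yr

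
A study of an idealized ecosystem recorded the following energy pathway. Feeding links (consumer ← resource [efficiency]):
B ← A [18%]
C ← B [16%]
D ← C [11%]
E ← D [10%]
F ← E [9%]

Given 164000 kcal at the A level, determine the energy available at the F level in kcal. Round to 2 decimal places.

B: 164000 × 0.18 = 29520 kcal
C: 29520 × 0.16 = 4723.2 kcal
D: 4723.2 × 0.11 = 519.552 kcal
E: 519.552 × 0.1 = 51.9552 kcal
F: 51.9552 × 0.09 = 4.675968 kcal

4.68 kcal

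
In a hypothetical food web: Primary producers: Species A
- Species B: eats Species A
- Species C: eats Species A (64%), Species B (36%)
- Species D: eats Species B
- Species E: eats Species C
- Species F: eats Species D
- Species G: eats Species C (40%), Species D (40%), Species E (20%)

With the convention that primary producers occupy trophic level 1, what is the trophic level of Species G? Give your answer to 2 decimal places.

Species B: 1 + 1 = 2
Species C: 1 + (0.64×1 + 0.36×2) = 2.36
Species D: 1 + 2 = 3
Species E: 1 + 2.36 = 3.36
Species F: 1 + 3 = 4
Species G: 1 + (0.4×2.36 + 0.4×3 + 0.2×3.36) = 3.816

3.82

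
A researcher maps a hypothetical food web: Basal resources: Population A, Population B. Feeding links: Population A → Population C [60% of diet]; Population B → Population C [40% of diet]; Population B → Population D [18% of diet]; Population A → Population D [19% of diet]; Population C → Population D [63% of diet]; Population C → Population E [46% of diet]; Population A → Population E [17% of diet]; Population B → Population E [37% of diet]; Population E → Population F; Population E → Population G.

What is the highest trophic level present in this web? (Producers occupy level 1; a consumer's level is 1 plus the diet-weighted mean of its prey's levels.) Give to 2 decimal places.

3.46

Population C: 1 + (0.6×1 + 0.4×1) = 2
Population D: 1 + (0.18×1 + 0.19×1 + 0.63×2) = 2.63
Population E: 1 + (0.46×2 + 0.17×1 + 0.37×1) = 2.46
Population F: 1 + 2.46 = 3.46
Population G: 1 + 2.46 = 3.46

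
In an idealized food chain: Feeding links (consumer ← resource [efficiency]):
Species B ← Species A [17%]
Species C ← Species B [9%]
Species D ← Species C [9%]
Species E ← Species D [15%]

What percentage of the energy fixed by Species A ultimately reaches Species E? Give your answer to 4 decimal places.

0.0207%

Product of link efficiencies: 0.17 × 0.09 × 0.09 × 0.15 = 0.00020655
As a percentage: 0.00020655 × 100 = 0.0207%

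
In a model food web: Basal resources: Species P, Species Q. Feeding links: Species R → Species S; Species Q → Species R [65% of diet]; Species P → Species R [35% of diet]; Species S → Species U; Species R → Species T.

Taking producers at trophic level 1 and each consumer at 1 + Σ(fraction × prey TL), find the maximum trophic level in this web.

Species R: 1 + (0.35×1 + 0.65×1) = 2
Species S: 1 + 2 = 3
Species T: 1 + 2 = 3
Species U: 1 + 3 = 4

4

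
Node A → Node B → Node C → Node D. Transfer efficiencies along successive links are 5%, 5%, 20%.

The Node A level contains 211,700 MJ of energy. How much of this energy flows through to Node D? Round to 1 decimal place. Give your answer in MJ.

105.9 MJ

Node B: 211700 × 0.05 = 10585 MJ
Node C: 10585 × 0.05 = 529.25 MJ
Node D: 529.25 × 0.2 = 105.85 MJ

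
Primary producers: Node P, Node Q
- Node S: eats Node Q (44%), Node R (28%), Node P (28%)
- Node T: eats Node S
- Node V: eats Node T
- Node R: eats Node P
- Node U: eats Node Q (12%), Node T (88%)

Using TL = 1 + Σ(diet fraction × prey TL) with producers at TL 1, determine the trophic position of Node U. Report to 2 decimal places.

Node R: 1 + 1 = 2
Node S: 1 + (0.44×1 + 0.28×2 + 0.28×1) = 2.28
Node T: 1 + 2.28 = 3.28
Node U: 1 + (0.12×1 + 0.88×3.28) = 4.0064
Node V: 1 + 3.28 = 4.28

4.01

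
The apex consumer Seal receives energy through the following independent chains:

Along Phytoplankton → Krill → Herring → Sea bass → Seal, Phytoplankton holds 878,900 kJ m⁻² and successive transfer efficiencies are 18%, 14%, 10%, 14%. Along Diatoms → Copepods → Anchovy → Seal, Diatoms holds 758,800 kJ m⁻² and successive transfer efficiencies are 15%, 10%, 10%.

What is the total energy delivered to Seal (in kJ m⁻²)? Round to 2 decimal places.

1448.28 kJ m⁻²

Via Phytoplankton: 878900 × 0.18 × 0.14 × 0.1 × 0.14 = 310.07592 kJ m⁻²
Via Diatoms: 758800 × 0.15 × 0.1 × 0.1 = 1138.2 kJ m⁻²
Total at Seal: 310.07592 + 1138.2 = 1448.27592 kJ m⁻²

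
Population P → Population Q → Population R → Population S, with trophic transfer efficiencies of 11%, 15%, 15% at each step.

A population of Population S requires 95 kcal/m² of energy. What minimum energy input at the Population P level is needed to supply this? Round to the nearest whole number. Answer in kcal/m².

Cumulative transfer efficiency: 0.11 × 0.15 × 0.15 = 0.002475
Population P energy = 95 / 0.002475 = 38384 kcal/m²

38384 kcal/m²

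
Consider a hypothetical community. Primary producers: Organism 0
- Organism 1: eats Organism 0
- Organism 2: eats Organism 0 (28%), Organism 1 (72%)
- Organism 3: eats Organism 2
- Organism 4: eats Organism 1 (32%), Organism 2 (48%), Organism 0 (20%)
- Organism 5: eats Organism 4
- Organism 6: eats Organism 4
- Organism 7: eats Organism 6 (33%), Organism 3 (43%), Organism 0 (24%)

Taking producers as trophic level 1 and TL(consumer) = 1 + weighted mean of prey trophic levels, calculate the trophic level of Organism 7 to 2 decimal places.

4.21

Organism 1: 1 + 1 = 2
Organism 2: 1 + (0.28×1 + 0.72×2) = 2.72
Organism 3: 1 + 2.72 = 3.72
Organism 4: 1 + (0.32×2 + 0.48×2.72 + 0.2×1) = 3.1456
Organism 5: 1 + 3.1456 = 4.1456
Organism 6: 1 + 3.1456 = 4.1456
Organism 7: 1 + (0.33×4.1456 + 0.43×3.72 + 0.24×1) = 4.207648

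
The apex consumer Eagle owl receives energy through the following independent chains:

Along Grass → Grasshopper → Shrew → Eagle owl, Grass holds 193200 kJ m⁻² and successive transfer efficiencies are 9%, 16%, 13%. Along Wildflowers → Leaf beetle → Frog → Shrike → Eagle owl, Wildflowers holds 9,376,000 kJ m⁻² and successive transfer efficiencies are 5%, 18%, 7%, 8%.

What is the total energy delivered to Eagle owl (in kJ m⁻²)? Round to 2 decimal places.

Via Grass: 193200 × 0.09 × 0.16 × 0.13 = 361.6704 kJ m⁻²
Via Wildflowers: 9376000 × 0.05 × 0.18 × 0.07 × 0.08 = 472.5504 kJ m⁻²
Total at Eagle owl: 361.6704 + 472.5504 = 834.2208 kJ m⁻²

834.22 kJ m⁻²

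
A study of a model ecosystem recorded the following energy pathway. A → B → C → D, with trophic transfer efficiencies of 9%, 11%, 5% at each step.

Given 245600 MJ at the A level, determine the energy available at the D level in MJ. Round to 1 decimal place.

B: 245600 × 0.09 = 22104 MJ
C: 22104 × 0.11 = 2431.44 MJ
D: 2431.44 × 0.05 = 121.572 MJ

121.6 MJ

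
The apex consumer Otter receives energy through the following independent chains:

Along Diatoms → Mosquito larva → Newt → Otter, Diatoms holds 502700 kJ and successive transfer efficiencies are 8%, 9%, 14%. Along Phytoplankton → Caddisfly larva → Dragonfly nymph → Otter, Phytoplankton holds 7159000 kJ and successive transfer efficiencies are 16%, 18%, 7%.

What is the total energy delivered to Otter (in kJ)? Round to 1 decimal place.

14939.3 kJ

Via Diatoms: 502700 × 0.08 × 0.09 × 0.14 = 506.7216 kJ
Via Phytoplankton: 7159000 × 0.16 × 0.18 × 0.07 = 14432.544 kJ
Total at Otter: 506.7216 + 14432.544 = 14939.2656 kJ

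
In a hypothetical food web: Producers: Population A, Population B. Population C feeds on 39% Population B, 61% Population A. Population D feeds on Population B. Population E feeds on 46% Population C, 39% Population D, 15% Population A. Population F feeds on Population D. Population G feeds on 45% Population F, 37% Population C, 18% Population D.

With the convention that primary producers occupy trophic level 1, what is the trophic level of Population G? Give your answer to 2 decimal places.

3.45

Population C: 1 + (0.39×1 + 0.61×1) = 2
Population D: 1 + 1 = 2
Population E: 1 + (0.46×2 + 0.39×2 + 0.15×1) = 2.85
Population F: 1 + 2 = 3
Population G: 1 + (0.45×3 + 0.37×2 + 0.18×2) = 3.45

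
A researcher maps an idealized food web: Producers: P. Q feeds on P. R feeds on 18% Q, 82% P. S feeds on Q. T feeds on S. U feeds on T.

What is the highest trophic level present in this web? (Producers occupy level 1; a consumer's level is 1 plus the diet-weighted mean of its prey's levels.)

5

Q: 1 + 1 = 2
R: 1 + (0.18×2 + 0.82×1) = 2.18
S: 1 + 2 = 3
T: 1 + 3 = 4
U: 1 + 4 = 5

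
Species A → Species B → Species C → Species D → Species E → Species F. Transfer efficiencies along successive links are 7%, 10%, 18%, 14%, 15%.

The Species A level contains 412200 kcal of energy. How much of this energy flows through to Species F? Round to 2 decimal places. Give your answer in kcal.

Species B: 412200 × 0.07 = 28854 kcal
Species C: 28854 × 0.1 = 2885.4 kcal
Species D: 2885.4 × 0.18 = 519.372 kcal
Species E: 519.372 × 0.14 = 72.71208 kcal
Species F: 72.71208 × 0.15 = 10.906812 kcal

10.91 kcal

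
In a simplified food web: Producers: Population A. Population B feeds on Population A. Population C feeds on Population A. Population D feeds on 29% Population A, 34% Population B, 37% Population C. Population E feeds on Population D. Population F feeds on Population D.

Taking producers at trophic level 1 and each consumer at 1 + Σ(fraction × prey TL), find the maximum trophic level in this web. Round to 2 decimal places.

3.71

Population B: 1 + 1 = 2
Population C: 1 + 1 = 2
Population D: 1 + (0.29×1 + 0.34×2 + 0.37×2) = 2.71
Population E: 1 + 2.71 = 3.71
Population F: 1 + 2.71 = 3.71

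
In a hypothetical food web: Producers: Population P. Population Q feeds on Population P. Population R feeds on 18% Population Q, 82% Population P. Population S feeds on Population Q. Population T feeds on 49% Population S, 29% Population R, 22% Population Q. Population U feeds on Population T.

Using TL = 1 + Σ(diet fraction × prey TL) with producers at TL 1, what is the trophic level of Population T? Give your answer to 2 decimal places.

Population Q: 1 + 1 = 2
Population R: 1 + (0.18×2 + 0.82×1) = 2.18
Population S: 1 + 2 = 3
Population T: 1 + (0.49×3 + 0.29×2.18 + 0.22×2) = 3.5422
Population U: 1 + 3.5422 = 4.5422

3.54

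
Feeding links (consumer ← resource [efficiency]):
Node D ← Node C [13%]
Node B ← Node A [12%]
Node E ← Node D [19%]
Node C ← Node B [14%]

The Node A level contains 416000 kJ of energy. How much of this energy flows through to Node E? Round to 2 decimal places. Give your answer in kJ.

172.62 kJ

Node B: 416000 × 0.12 = 49920 kJ
Node C: 49920 × 0.14 = 6988.8 kJ
Node D: 6988.8 × 0.13 = 908.544 kJ
Node E: 908.544 × 0.19 = 172.62336 kJ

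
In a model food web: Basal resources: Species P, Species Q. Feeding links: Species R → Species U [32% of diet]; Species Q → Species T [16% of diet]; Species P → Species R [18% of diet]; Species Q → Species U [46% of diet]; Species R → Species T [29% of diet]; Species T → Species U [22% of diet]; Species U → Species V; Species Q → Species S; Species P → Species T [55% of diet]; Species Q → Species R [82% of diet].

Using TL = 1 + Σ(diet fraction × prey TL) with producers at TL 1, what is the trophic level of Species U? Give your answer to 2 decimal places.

Species R: 1 + (0.18×1 + 0.82×1) = 2
Species S: 1 + 1 = 2
Species T: 1 + (0.55×1 + 0.29×2 + 0.16×1) = 2.29
Species U: 1 + (0.46×1 + 0.22×2.29 + 0.32×2) = 2.6038
Species V: 1 + 2.6038 = 3.6038

2.60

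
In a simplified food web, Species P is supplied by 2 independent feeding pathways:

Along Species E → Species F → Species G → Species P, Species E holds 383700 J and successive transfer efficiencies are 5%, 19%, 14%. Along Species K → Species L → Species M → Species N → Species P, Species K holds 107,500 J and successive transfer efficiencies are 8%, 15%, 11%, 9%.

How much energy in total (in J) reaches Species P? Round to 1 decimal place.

Via Species E: 383700 × 0.05 × 0.19 × 0.14 = 510.321 J
Via Species K: 107500 × 0.08 × 0.15 × 0.11 × 0.09 = 12.771 J
Total at Species P: 510.321 + 12.771 = 523.092 J

523.1 J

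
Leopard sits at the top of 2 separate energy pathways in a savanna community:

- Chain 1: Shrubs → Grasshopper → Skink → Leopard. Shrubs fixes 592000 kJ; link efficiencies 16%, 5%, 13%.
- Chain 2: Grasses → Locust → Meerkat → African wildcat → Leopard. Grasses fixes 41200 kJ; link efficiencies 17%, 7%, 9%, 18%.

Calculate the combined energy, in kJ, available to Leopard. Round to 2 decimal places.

623.62 kJ

Chain 1: 592000 × 0.16 × 0.05 × 0.13 = 615.68 kJ
Chain 2: 41200 × 0.17 × 0.07 × 0.09 × 0.18 = 7.942536 kJ
Total at Leopard: 615.68 + 7.942536 = 623.622536 kJ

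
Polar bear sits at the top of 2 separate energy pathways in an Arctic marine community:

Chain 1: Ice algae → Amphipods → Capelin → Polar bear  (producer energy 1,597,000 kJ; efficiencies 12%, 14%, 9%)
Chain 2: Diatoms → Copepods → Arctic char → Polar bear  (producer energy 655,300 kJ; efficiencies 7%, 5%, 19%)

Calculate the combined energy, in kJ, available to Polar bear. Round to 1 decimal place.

Chain 1: 1597000 × 0.12 × 0.14 × 0.09 = 2414.664 kJ
Chain 2: 655300 × 0.07 × 0.05 × 0.19 = 435.7745 kJ
Total at Polar bear: 2414.664 + 435.7745 = 2850.4385 kJ

2850.4 kJ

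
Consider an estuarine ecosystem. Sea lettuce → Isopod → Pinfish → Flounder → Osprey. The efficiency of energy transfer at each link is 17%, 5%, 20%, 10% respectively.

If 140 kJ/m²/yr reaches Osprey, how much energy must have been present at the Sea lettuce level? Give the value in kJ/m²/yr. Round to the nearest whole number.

Cumulative transfer efficiency: 0.17 × 0.05 × 0.2 × 0.1 = 0.00017
Sea lettuce energy = 140 / 0.00017 = 823529 kJ/m²/yr

823529 kJ/m²/yr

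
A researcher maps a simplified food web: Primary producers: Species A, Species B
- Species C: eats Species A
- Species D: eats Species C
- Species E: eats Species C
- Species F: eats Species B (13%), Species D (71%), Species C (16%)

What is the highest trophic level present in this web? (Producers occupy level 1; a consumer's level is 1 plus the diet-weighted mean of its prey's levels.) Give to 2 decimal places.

3.58

Species C: 1 + 1 = 2
Species D: 1 + 2 = 3
Species E: 1 + 2 = 3
Species F: 1 + (0.13×1 + 0.71×3 + 0.16×2) = 3.58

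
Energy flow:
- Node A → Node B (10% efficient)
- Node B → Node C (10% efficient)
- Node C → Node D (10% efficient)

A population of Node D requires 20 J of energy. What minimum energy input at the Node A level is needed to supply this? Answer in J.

20000 J

Cumulative transfer efficiency: 0.1 × 0.1 × 0.1 = 0.001
Node A energy = 20 / 0.001 = 20000 J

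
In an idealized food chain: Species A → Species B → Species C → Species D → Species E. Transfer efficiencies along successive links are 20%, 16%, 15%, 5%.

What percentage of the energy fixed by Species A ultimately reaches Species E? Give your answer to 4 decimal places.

Product of link efficiencies: 0.2 × 0.16 × 0.15 × 0.05 = 0.00024
As a percentage: 0.00024 × 100 = 0.0240%

0.0240%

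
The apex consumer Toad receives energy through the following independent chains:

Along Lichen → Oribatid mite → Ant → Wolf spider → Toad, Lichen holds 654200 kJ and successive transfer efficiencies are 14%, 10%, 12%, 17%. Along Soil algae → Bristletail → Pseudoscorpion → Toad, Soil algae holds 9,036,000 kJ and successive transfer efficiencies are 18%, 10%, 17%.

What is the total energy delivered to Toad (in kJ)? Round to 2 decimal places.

27837.00 kJ

Via Lichen: 654200 × 0.14 × 0.1 × 0.12 × 0.17 = 186.83952 kJ
Via Soil algae: 9036000 × 0.18 × 0.1 × 0.17 = 27650.16 kJ
Total at Toad: 186.83952 + 27650.16 = 27836.99952 kJ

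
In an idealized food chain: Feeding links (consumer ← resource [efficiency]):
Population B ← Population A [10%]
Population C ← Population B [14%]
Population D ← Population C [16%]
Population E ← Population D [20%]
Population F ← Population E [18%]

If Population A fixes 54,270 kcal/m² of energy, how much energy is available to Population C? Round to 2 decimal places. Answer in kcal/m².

759.78 kcal/m²

Population B: 54270 × 0.1 = 5427 kcal/m²
Population C: 5427 × 0.14 = 759.78 kcal/m²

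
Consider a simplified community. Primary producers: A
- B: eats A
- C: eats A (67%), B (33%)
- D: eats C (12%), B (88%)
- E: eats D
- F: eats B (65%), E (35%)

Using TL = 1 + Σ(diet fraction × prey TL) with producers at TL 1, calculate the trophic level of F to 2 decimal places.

B: 1 + 1 = 2
C: 1 + (0.67×1 + 0.33×2) = 2.33
D: 1 + (0.12×2.33 + 0.88×2) = 3.0396
E: 1 + 3.0396 = 4.0396
F: 1 + (0.65×2 + 0.35×4.0396) = 3.71386

3.71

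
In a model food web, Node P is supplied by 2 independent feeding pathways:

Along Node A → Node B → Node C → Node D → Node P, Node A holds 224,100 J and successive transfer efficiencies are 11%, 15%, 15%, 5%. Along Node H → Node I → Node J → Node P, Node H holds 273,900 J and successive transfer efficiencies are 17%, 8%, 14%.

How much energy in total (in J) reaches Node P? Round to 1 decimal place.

Via Node A: 224100 × 0.11 × 0.15 × 0.15 × 0.05 = 27.732375 J
Via Node H: 273900 × 0.17 × 0.08 × 0.14 = 521.5056 J
Total at Node P: 27.732375 + 521.5056 = 549.237975 J

549.2 J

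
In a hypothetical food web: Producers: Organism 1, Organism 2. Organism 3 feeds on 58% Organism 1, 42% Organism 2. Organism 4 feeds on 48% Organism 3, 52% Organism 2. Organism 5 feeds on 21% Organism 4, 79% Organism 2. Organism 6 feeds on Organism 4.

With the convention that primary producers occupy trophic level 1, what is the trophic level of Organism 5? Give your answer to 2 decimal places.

Organism 3: 1 + (0.58×1 + 0.42×1) = 2
Organism 4: 1 + (0.48×2 + 0.52×1) = 2.48
Organism 5: 1 + (0.21×2.48 + 0.79×1) = 2.3108
Organism 6: 1 + 2.48 = 3.48

2.31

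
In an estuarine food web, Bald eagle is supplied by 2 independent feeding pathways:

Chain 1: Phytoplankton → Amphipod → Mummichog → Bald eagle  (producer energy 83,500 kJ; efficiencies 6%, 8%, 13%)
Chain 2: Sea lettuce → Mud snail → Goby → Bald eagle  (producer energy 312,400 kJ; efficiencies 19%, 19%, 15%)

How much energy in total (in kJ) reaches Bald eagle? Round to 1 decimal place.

Chain 1: 83500 × 0.06 × 0.08 × 0.13 = 52.104 kJ
Chain 2: 312400 × 0.19 × 0.19 × 0.15 = 1691.646 kJ
Total at Bald eagle: 52.104 + 1691.646 = 1743.75 kJ

1743.8 kJ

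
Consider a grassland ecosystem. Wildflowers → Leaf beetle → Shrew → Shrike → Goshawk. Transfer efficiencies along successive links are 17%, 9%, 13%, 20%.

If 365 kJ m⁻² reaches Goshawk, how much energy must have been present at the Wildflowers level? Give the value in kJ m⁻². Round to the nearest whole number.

917547 kJ m⁻²

Cumulative transfer efficiency: 0.17 × 0.09 × 0.13 × 0.2 = 0.0003978
Wildflowers energy = 365 / 0.0003978 = 917547 kJ m⁻²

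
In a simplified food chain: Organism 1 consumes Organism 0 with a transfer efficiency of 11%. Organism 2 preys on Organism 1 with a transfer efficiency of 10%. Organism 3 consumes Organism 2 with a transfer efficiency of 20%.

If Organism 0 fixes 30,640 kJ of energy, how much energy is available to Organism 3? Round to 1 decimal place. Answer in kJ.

Organism 1: 30640 × 0.11 = 3370.4 kJ
Organism 2: 3370.4 × 0.1 = 337.04 kJ
Organism 3: 337.04 × 0.2 = 67.408 kJ

67.4 kJ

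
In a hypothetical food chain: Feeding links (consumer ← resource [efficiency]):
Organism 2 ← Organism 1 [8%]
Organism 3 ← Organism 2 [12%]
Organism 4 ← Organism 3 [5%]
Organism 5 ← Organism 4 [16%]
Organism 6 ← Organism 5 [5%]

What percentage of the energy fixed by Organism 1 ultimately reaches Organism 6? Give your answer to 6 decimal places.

Product of link efficiencies: 0.08 × 0.12 × 0.05 × 0.16 × 0.05 = 0.00000384
As a percentage: 0.00000384 × 100 = 0.000384%

0.000384%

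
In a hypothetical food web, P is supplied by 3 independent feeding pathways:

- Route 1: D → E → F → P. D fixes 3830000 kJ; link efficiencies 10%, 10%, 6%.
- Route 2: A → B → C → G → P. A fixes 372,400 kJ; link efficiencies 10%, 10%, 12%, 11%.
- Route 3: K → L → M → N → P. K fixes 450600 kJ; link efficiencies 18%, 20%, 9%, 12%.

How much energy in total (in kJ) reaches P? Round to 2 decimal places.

2522.35 kJ

Route 1: 3830000 × 0.1 × 0.1 × 0.06 = 2298 kJ
Route 2: 372400 × 0.1 × 0.1 × 0.12 × 0.11 = 49.1568 kJ
Route 3: 450600 × 0.18 × 0.2 × 0.09 × 0.12 = 175.19328 kJ
Total at P: 2298 + 49.1568 + 175.19328 = 2522.35008 kJ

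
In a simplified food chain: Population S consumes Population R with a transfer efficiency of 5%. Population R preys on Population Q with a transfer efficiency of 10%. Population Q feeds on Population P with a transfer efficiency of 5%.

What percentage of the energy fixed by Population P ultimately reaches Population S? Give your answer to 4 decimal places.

Product of link efficiencies: 0.05 × 0.1 × 0.05 = 0.00025
As a percentage: 0.00025 × 100 = 0.0250%

0.0250%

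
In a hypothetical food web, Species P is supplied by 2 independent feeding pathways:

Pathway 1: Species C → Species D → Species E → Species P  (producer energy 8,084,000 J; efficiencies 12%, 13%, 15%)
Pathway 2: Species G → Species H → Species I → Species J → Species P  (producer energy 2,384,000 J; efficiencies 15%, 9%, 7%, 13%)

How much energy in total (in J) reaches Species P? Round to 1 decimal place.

19209.4 J

Pathway 1: 8084000 × 0.12 × 0.13 × 0.15 = 18916.56 J
Pathway 2: 2384000 × 0.15 × 0.09 × 0.07 × 0.13 = 292.8744 J
Total at Species P: 18916.56 + 292.8744 = 19209.4344 J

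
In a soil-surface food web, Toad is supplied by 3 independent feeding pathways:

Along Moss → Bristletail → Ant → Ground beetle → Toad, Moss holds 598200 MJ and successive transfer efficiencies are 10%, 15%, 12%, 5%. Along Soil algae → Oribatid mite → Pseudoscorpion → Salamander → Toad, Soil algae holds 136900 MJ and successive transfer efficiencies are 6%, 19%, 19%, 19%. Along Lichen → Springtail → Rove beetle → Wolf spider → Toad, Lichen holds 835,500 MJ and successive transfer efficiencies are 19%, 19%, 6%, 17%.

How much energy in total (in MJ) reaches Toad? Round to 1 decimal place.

Via Moss: 598200 × 0.1 × 0.15 × 0.12 × 0.05 = 53.838 MJ
Via Soil algae: 136900 × 0.06 × 0.19 × 0.19 × 0.19 = 56.339826 MJ
Via Lichen: 835500 × 0.19 × 0.19 × 0.06 × 0.17 = 307.64781 MJ
Total at Toad: 53.838 + 56.339826 + 307.64781 = 417.825636 MJ

417.8 MJ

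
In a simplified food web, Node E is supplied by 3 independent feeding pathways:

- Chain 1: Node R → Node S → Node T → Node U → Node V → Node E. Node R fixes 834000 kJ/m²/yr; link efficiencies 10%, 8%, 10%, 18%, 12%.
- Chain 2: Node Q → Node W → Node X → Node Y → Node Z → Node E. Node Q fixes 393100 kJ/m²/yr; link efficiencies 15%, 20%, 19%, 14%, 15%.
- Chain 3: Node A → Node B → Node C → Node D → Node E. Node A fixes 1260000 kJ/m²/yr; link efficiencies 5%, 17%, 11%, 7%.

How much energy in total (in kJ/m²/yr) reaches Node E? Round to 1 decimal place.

Chain 1: 834000 × 0.1 × 0.08 × 0.1 × 0.18 × 0.12 = 14.41152 kJ/m²/yr
Chain 2: 393100 × 0.15 × 0.2 × 0.19 × 0.14 × 0.15 = 47.05407 kJ/m²/yr
Chain 3: 1260000 × 0.05 × 0.17 × 0.11 × 0.07 = 82.467 kJ/m²/yr
Total at Node E: 14.41152 + 47.05407 + 82.467 = 143.93259 kJ/m²/yr

143.9 kJ/m²/yr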